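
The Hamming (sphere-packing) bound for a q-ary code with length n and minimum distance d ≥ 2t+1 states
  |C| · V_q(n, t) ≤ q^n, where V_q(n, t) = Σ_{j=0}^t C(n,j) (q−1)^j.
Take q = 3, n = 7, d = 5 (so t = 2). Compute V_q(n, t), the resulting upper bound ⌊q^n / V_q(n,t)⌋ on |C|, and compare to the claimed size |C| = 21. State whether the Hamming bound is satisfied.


V_q(n, t) = 99, q^n = 2187, Hamming bound = 22, |C| = 21 ≤ bound (satisfied).

Step 1: Compute V_q(n, t) = Σ_{j=0}^2 C(n, j) (q−1)^j.
  j = 0: C(7,0)·(2)^0 = 1·1 = 1.
  j = 1: C(7,1)·(2)^1 = 7·2 = 14.
  j = 2: C(7,2)·(2)^2 = 21·4 = 84.
  V_q(n, t) = 1 + 14 + 84 = 99.
Step 2: q^n = 3^7 = 2187.
Step 3: Hamming bound ⌊q^n / V_q(n,t)⌋ = ⌊2187/99⌋ = 22.
Step 4: Compare |C| = 21 to 22: satisfied.
The claimed |C| lies below the Hamming bound.


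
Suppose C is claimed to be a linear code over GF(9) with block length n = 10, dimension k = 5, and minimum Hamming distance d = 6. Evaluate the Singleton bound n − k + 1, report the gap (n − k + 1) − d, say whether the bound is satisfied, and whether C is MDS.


Singleton RHS = n − k + 1 = 6, slack = 0, bound satisfied, MDS.

Singleton bound: d ≤ n − k + 1.
Here n = 10, k = 5, so n − k + 1 = 6.
Given d = 6, check d ≤ 6: YES.
Slack = (n − k + 1) − d = 0.
The code is MDS (slack = 0).
Description: the claimed parameters are [10, 5, 6]_9; such a code would be MDS (meets Singleton bound).


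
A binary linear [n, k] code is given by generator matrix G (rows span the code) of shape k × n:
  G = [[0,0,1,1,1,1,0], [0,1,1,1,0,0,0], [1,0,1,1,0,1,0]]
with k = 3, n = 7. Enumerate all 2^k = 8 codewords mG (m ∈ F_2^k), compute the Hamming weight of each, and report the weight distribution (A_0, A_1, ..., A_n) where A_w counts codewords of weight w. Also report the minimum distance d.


Weight distribution: A_0 = 1, A_2 = 1, A_3 = 3, A_4 = 2, A_5 = 1. Minimum distance d = 2.

Enumerate all 2^3 = 8 messages m ∈ F_2^3.
For each, compute codeword c = mG in F_2^7, then tally its weight.
  m = 000 → c = 0000000, weight = 0.
  m = 100 → c = 0011110, weight = 4.
  m = 010 → c = 0111000, weight = 3.
  m = 110 → c = 0100110, weight = 3.
  m = 001 → c = 1011010, weight = 4.
  m = 101 → c = 1000100, weight = 2.
  m = 011 → c = 1100010, weight = 3.
  m = 111 → c = 1111100, weight = 5.
Tally weights:
  weight 0: 1 codewords.
  weight 2: 1 codewords.
  weight 3: 3 codewords.
  weight 4: 2 codewords.
  weight 5: 1 codewords.
Minimum distance d = smallest w > 0 with A_w > 0 = 2.
Sanity: Σ A_w = 8 = 2^3 = 8 ✓.


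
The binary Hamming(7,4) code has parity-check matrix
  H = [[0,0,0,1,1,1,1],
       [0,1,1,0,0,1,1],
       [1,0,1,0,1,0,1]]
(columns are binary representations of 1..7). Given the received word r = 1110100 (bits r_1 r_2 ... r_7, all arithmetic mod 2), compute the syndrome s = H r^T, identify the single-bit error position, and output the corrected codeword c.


s = (1, 0, 1)^T, error position = 5, corrected codeword c = 1110000

Compute s = H r^T mod 2 one row at a time:
  s_1 = 0 + 1 + 0 + 0 = 1 ≡ 1 (mod 2).
  s_2 = 1 + 1 + 0 + 0 = 2 ≡ 0 (mod 2).
  s_3 = 1 + 1 + 1 + 0 = 3 ≡ 1 (mod 2).
s = (1, 0, 1)^T — this equals column 5 of H (binary 101), so error is at position 5.
Correct: flip bit 5 of r = 1110100 to get c = 1110000.


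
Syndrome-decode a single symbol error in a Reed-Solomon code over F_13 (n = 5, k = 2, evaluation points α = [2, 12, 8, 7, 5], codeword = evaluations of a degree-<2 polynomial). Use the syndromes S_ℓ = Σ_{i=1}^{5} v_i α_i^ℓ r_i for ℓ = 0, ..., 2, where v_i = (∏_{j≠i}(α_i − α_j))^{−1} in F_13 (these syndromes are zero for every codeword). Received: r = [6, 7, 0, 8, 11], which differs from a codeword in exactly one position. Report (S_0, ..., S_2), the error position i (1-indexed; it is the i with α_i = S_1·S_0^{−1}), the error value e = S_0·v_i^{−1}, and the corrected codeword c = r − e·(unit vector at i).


S = (12, 11, 9), error at position 1, error magnitude e = 10, c = [9, 7, 0, 8, 11].

Step 1: column multipliers v_i = (∏_{j≠i}(α_i − α_j))^{−1} mod 13.
  i = 1 (α = 2): (2−12)(2−8)(2−7)(2−5) = (−10)·(−6)·(−5)·(−3) = 900 ≡ 3, so v_1 = 3^{−1} = 9 (mod 13).
  i = 2 (α = 12): (12−2)(12−8)(12−7)(12−5) = 10·4·5·7 = 1400 ≡ 9, so v_2 = 9^{−1} = 3 (mod 13).
  i = 3 (α = 8): (8−2)(8−12)(8−7)(8−5) = 6·(−4)·1·3 = −72 ≡ 6, so v_3 = 6^{−1} = 11 (mod 13).
  i = 4 (α = 7): (7−2)(7−12)(7−8)(7−5) = 5·(−5)·(−1)·2 = 50 ≡ 11, so v_4 = 11^{−1} = 6 (mod 13).
  i = 5 (α = 5): (5−2)(5−12)(5−8)(5−7) = 3·(−7)·(−3)·(−2) = −126 ≡ 4, so v_5 = 4^{−1} = 10 (mod 13).
  v = [9, 3, 11, 6, 10].
Step 2: syndromes of r = [6, 7, 0, 8, 11] (all sums mod 13).
  S_0 = Σ v_i r_i = 9·6 + 3·7 + 11·0 + 6·8 + 10·11 = 233 ≡ 12.
  S_1 = Σ v_i α_i r_i = 9·2·6 + 3·12·7 + 11·8·0 + 6·7·8 + 10·5·11 = 1246 ≡ 11.
  α_i^2 mod 13 = [4, 1, 12, 10, 12].
  S_2 = Σ v_i α_i^2 r_i = 9·4·6 + 3·1·7 + 11·12·0 + 6·10·8 + 10·12·11 = 2037 ≡ 9.
  S = (12, 11, 9) ≠ 0, so r is not a codeword (an error is present).
Step 3: locate the error. For a single error e at position i, S_ℓ = v_i·e·α_i^ℓ, so α_err = S_1/S_0.
  S_0^{−1} = 12^{−1} = 12 (mod 13), so α_err = 11·12 = 132 ≡ 2 = α_1. Error position i = 1.
  Consistency check: S_2/S_1 = 9·6 = 54 ≡ 2 = α_err ✓ (single-error assumption holds).
Step 4: error magnitude e = S_0/v_1 = S_0·∏_{j≠1}(α_1 − α_j) = 12·3 = 36 ≡ 10 (mod 13).
Step 5: correct position 1: c_1 = r_1 − e = 6 − 10 ≡ 9 (mod 13). Hence c = [9, 7, 0, 8, 11].
  Check: interpolating c through the α_i gives m(x) = 12 + 5·x (degree < 2) with m(α_i) = c_i for every i, so c is indeed a codeword.


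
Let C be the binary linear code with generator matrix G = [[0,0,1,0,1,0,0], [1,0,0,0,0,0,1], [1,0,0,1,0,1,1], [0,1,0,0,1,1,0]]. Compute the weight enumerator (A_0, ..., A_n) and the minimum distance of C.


Weight distribution: A_0 = 1, A_2 = 3, A_3 = 4, A_4 = 3, A_5 = 4, A_6 = 1. Minimum distance d = 2.

Enumerate all 2^4 = 16 messages m ∈ F_2^4.
For each, compute codeword c = mG in F_2^7, then tally its weight.
  m = 0000 → c = 0000000, weight = 0.
  m = 1000 → c = 0010100, weight = 2.
  m = 0100 → c = 1000001, weight = 2.
  m = 1100 → c = 1010101, weight = 4.
  m = 0010 → c = 1001011, weight = 4.
  m = 1010 → c = 1011111, weight = 6.
  m = 0110 → c = 0001010, weight = 2.
  m = 1110 → c = 0011110, weight = 4.
  m = 0001 → c = 0100110, weight = 3.
  m = 1001 → c = 0110010, weight = 3.
  m = 0101 → c = 1100111, weight = 5.
  m = 1101 → c = 1110011, weight = 5.
  m = 0011 → c = 1101101, weight = 5.
  m = 1011 → c = 1111001, weight = 5.
  m = 0111 → c = 0101100, weight = 3.
  m = 1111 → c = 0111000, weight = 3.
Tally weights:
  weight 0: 1 codewords.
  weight 2: 3 codewords.
  weight 3: 4 codewords.
  weight 4: 3 codewords.
  weight 5: 4 codewords.
  weight 6: 1 codewords.
Minimum distance d = smallest w > 0 with A_w > 0 = 2.
Sanity: Σ A_w = 16 = 2^4 = 16 ✓.


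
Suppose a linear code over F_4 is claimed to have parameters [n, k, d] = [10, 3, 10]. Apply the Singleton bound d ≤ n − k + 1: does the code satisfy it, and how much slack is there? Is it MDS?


Singleton RHS = n − k + 1 = 8, slack = -2, bound violated (no such code; not MDS).

Singleton bound: d ≤ n − k + 1.
Here n = 10, k = 3, so n − k + 1 = 8.
Given d = 10, check d ≤ 8: NO.
Slack = (n − k + 1) − d = -2.
The slack is negative: d = 10 exceeds n − k + 1 = 8 by 2, so the Singleton bound is violated and no linear [10, 3, 10]_4 code can exist. In particular it is not MDS (MDS requires d = n − k + 1 exactly).
Description: the claimed parameters are [10, 3, 10]_4; such a code would be impossible (violates the Singleton bound).


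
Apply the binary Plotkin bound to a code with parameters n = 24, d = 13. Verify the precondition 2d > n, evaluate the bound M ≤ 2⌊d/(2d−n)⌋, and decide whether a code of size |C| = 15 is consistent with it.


Plotkin bound M ≤ 12; given |C| = 15 > bound (violated).

Check applicability: 2d = 26, n = 24.
2d − n = 2 > 0, so Plotkin applies.
Compute d/(2d−n) = 13/2 ≈ 6.5000.
⌊d/(2d−n)⌋ = 6.
Plotkin bound: M ≤ 2·6 = 12.
Given |C| = 15, check: VIOLATED.
This |C| is above the Plotkin bound, so no binary code with n = 24, d = 13 and 15 codewords exists.


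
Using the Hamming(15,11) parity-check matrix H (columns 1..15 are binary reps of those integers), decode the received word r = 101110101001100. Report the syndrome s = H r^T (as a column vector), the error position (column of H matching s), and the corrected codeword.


s = (1, 1, 0, 0)^T, error position = 12, corrected codeword c = 101110101000100

Compute s = H r^T mod 2 one row at a time:
  s_1 = 0 + 1 + 0 + 0 + 1 + 1 + 0 + 0 = 3 ≡ 1 (mod 2).
  s_2 = 1 + 1 + 0 + 1 + 1 + 1 + 0 + 0 = 5 ≡ 1 (mod 2).
  s_3 = 0 + 1 + 0 + 1 + 0 + 0 + 0 + 0 = 2 ≡ 0 (mod 2).
  s_4 = 1 + 1 + 1 + 1 + 1 + 0 + 1 + 0 = 6 ≡ 0 (mod 2).
s = (1, 1, 0, 0)^T — this equals column 12 of H (binary 1100), so error is at position 12.
Correct: flip bit 12 of r = 101110101001100 to get c = 101110101000100.


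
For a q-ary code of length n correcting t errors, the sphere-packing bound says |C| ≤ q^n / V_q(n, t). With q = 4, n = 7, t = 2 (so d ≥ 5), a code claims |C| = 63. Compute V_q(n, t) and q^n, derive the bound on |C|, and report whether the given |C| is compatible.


V_q(n, t) = 211, q^n = 16384, Hamming bound = 77, |C| = 63 ≤ bound (satisfied).

Step 1: Compute V_q(n, t) = Σ_{j=0}^2 C(n, j) (q−1)^j.
  j = 0: C(7,0)·(3)^0 = 1·1 = 1.
  j = 1: C(7,1)·(3)^1 = 7·3 = 21.
  j = 2: C(7,2)·(3)^2 = 21·9 = 189.
  V_q(n, t) = 1 + 21 + 189 = 211.
Step 2: q^n = 4^7 = 16384.
Step 3: Hamming bound ⌊q^n / V_q(n,t)⌋ = ⌊16384/211⌋ = 77.
Step 4: Compare |C| = 63 to 77: satisfied.
The claimed |C| lies below the Hamming bound.


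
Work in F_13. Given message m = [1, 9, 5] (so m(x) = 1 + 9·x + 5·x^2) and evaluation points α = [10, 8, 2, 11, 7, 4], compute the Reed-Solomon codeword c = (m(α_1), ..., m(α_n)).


c = [6, 3, 0, 3, 10, 0]

Message polynomial: m(x) = 1 + 9·x + 5·x^2 (mod 13).
For each evaluation point α_i, compute m(α_i) mod 13:
  α_1 = 10: Horner steps 5 → 7 → 6, so m(10) = 6.
  α_2 = 8: Horner steps 5 → 10 → 3, so m(8) = 3.
  α_3 = 2: Horner steps 5 → 6 → 0, so m(2) = 0.
  α_4 = 11: Horner steps 5 → 12 → 3, so m(11) = 3.
  α_5 = 7: Horner steps 5 → 5 → 10, so m(7) = 10.
  α_6 = 4: Horner steps 5 → 3 → 0, so m(4) = 0.
Codeword c = [6, 3, 0, 3, 10, 0] ∈ F_13^6.


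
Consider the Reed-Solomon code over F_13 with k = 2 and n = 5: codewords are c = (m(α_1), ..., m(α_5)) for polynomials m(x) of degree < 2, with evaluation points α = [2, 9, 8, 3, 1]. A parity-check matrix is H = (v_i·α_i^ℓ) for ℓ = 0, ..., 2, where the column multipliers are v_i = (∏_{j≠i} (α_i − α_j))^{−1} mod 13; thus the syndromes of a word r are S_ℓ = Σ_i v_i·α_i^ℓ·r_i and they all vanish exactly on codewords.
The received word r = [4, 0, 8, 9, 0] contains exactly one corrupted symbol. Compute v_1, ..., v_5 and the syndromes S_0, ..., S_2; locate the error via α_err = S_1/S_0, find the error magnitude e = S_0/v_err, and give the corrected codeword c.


S = (5, 5, 5), error at position 5, error magnitude e = 1, c = [4, 0, 8, 9, 12].

Step 1: column multipliers v_i = (∏_{j≠i}(α_i − α_j))^{−1} mod 13.
  i = 1 (α = 2): (2−9)(2−8)(2−3)(2−1) = (−7)·(−6)·(−1)·1 = −42 ≡ 10, so v_1 = 10^{−1} = 4 (mod 13).
  i = 2 (α = 9): (9−2)(9−8)(9−3)(9−1) = 7·1·6·8 = 336 ≡ 11, so v_2 = 11^{−1} = 6 (mod 13).
  i = 3 (α = 8): (8−2)(8−9)(8−3)(8−1) = 6·(−1)·5·7 = −210 ≡ 11, so v_3 = 11^{−1} = 6 (mod 13).
  i = 4 (α = 3): (3−2)(3−9)(3−8)(3−1) = 1·(−6)·(−5)·2 = 60 ≡ 8, so v_4 = 8^{−1} = 5 (mod 13).
  i = 5 (α = 1): (1−2)(1−9)(1−8)(1−3) = (−1)·(−8)·(−7)·(−2) = 112 ≡ 8, so v_5 = 8^{−1} = 5 (mod 13).
  v = [4, 6, 6, 5, 5].
Step 2: syndromes of r = [4, 0, 8, 9, 0] (all sums mod 13).
  S_0 = Σ v_i r_i = 4·4 + 6·0 + 6·8 + 5·9 + 5·0 = 109 ≡ 5.
  S_1 = Σ v_i α_i r_i = 4·2·4 + 6·9·0 + 6·8·8 + 5·3·9 + 5·1·0 = 551 ≡ 5.
  α_i^2 mod 13 = [4, 3, 12, 9, 1].
  S_2 = Σ v_i α_i^2 r_i = 4·4·4 + 6·3·0 + 6·12·8 + 5·9·9 + 5·1·0 = 1045 ≡ 5.
  S = (5, 5, 5) ≠ 0, so r is not a codeword (an error is present).
Step 3: locate the error. For a single error e at position i, S_ℓ = v_i·e·α_i^ℓ, so α_err = S_1/S_0.
  S_0^{−1} = 5^{−1} = 8 (mod 13), so α_err = 5·8 = 40 ≡ 1 = α_5. Error position i = 5.
  Consistency check: S_2/S_1 = 5·8 = 40 ≡ 1 = α_err ✓ (single-error assumption holds).
Step 4: error magnitude e = S_0/v_5 = S_0·∏_{j≠5}(α_5 − α_j) = 5·8 = 40 ≡ 1 (mod 13).
Step 5: correct position 5: c_5 = r_5 − e = 0 − 1 ≡ 12 (mod 13). Hence c = [4, 0, 8, 9, 12].
  Check: interpolating c through the α_i gives m(x) = 7 + 5·x (degree < 2) with m(α_i) = c_i for every i, so c is indeed a codeword.


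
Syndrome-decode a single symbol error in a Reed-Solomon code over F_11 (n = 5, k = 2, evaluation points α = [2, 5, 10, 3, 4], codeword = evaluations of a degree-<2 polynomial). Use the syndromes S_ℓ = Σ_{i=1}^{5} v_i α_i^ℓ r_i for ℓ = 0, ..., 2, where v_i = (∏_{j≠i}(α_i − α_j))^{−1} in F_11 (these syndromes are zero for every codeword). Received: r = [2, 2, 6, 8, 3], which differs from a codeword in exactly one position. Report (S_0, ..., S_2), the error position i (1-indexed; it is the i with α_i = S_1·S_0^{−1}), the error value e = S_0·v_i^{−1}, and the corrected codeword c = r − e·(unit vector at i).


S = (5, 3, 4), error at position 2, error magnitude e = 4, c = [2, 9, 6, 8, 3].

Step 1: column multipliers v_i = (∏_{j≠i}(α_i − α_j))^{−1} mod 11.
  i = 1 (α = 2): (2−5)(2−10)(2−3)(2−4) = (−3)·(−8)·(−1)·(−2) = 48 ≡ 4, so v_1 = 4^{−1} = 3 (mod 11).
  i = 2 (α = 5): (5−2)(5−10)(5−3)(5−4) = 3·(−5)·2·1 = −30 ≡ 3, so v_2 = 3^{−1} = 4 (mod 11).
  i = 3 (α = 10): (10−2)(10−5)(10−3)(10−4) = 8·5·7·6 = 1680 ≡ 8, so v_3 = 8^{−1} = 7 (mod 11).
  i = 4 (α = 3): (3−2)(3−5)(3−10)(3−4) = 1·(−2)·(−7)·(−1) = −14 ≡ 8, so v_4 = 8^{−1} = 7 (mod 11).
  i = 5 (α = 4): (4−2)(4−5)(4−10)(4−3) = 2·(−1)·(−6)·1 = 12 ≡ 1, so v_5 = 1^{−1} = 1 (mod 11).
  v = [3, 4, 7, 7, 1].
Step 2: syndromes of r = [2, 2, 6, 8, 3] (all sums mod 11).
  S_0 = Σ v_i r_i = 3·2 + 4·2 + 7·6 + 7·8 + 1·3 = 115 ≡ 5.
  S_1 = Σ v_i α_i r_i = 3·2·2 + 4·5·2 + 7·10·6 + 7·3·8 + 1·4·3 = 652 ≡ 3.
  α_i^2 mod 11 = [4, 3, 1, 9, 5].
  S_2 = Σ v_i α_i^2 r_i = 3·4·2 + 4·3·2 + 7·1·6 + 7·9·8 + 1·5·3 = 609 ≡ 4.
  S = (5, 3, 4) ≠ 0, so r is not a codeword (an error is present).
Step 3: locate the error. For a single error e at position i, S_ℓ = v_i·e·α_i^ℓ, so α_err = S_1/S_0.
  S_0^{−1} = 5^{−1} = 9 (mod 11), so α_err = 3·9 = 27 ≡ 5 = α_2. Error position i = 2.
  Consistency check: S_2/S_1 = 4·4 = 16 ≡ 5 = α_err ✓ (single-error assumption holds).
Step 4: error magnitude e = S_0/v_2 = S_0·∏_{j≠2}(α_2 − α_j) = 5·3 = 15 ≡ 4 (mod 11).
Step 5: correct position 2: c_2 = r_2 − e = 2 − 4 ≡ 9 (mod 11). Hence c = [2, 9, 6, 8, 3].
  Check: interpolating c through the α_i gives m(x) = 1 + 6·x (degree < 2) with m(α_i) = c_i for every i, so c is indeed a codeword.


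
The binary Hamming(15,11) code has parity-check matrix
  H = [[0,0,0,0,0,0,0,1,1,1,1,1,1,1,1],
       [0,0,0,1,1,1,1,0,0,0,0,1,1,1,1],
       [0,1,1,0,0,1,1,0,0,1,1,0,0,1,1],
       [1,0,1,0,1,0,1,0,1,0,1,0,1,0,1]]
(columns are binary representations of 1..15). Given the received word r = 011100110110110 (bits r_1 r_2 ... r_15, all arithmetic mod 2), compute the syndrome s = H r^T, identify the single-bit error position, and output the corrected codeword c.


s = (1, 0, 0, 0)^T, error position = 8, corrected codeword c = 011100100110110

Compute s = H r^T mod 2 one row at a time:
  s_1 = 1 + 0 + 1 + 1 + 0 + 1 + 1 + 0 = 5 ≡ 1 (mod 2).
  s_2 = 1 + 0 + 0 + 1 + 0 + 1 + 1 + 0 = 4 ≡ 0 (mod 2).
  s_3 = 1 + 1 + 0 + 1 + 1 + 1 + 1 + 0 = 6 ≡ 0 (mod 2).
  s_4 = 0 + 1 + 0 + 1 + 0 + 1 + 1 + 0 = 4 ≡ 0 (mod 2).
s = (1, 0, 0, 0)^T — this equals column 8 of H (binary 1000), so error is at position 8.
Correct: flip bit 8 of r = 011100110110110 to get c = 011100100110110.


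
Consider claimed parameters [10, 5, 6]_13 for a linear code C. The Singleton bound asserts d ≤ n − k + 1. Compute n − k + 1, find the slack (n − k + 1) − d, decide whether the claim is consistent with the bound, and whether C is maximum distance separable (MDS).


Singleton RHS = n − k + 1 = 6, slack = 0, bound satisfied, MDS.

Singleton bound: d ≤ n − k + 1.
Here n = 10, k = 5, so n − k + 1 = 6.
Given d = 6, check d ≤ 6: YES.
Slack = (n − k + 1) − d = 0.
The code is MDS (slack = 0).
Description: the claimed parameters are [10, 5, 6]_13; such a code would be MDS (meets Singleton bound).


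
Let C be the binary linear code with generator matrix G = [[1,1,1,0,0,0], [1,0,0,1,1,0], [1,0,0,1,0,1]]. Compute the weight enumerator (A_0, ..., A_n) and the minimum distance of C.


Weight distribution: A_0 = 1, A_2 = 1, A_3 = 3, A_4 = 2, A_5 = 1. Minimum distance d = 2.

Enumerate all 2^3 = 8 messages m ∈ F_2^3.
For each, compute codeword c = mG in F_2^6, then tally its weight.
  m = 000 → c = 000000, weight = 0.
  m = 100 → c = 111000, weight = 3.
  m = 010 → c = 100110, weight = 3.
  m = 110 → c = 011110, weight = 4.
  m = 001 → c = 100101, weight = 3.
  m = 101 → c = 011101, weight = 4.
  m = 011 → c = 000011, weight = 2.
  m = 111 → c = 111011, weight = 5.
Tally weights:
  weight 0: 1 codewords.
  weight 2: 1 codewords.
  weight 3: 3 codewords.
  weight 4: 2 codewords.
  weight 5: 1 codewords.
Minimum distance d = smallest w > 0 with A_w > 0 = 2.
Sanity: Σ A_w = 8 = 2^3 = 8 ✓.


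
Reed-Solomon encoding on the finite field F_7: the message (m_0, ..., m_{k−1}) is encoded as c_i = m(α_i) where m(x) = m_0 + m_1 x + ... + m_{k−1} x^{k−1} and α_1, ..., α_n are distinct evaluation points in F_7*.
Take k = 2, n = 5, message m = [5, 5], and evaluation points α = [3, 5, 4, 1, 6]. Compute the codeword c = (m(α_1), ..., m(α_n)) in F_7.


c = [6, 2, 4, 3, 0]

Message polynomial: m(x) = 5 + 5·x (mod 7).
For each evaluation point α_i, compute m(α_i) mod 7:
  α_1 = 3: Horner steps 5 → 6, so m(3) = 6.
  α_2 = 5: Horner steps 5 → 2, so m(5) = 2.
  α_3 = 4: Horner steps 5 → 4, so m(4) = 4.
  α_4 = 1: Horner steps 5 → 3, so m(1) = 3.
  α_5 = 6: Horner steps 5 → 0, so m(6) = 0.
Codeword c = [6, 2, 4, 3, 0] ∈ F_7^5.


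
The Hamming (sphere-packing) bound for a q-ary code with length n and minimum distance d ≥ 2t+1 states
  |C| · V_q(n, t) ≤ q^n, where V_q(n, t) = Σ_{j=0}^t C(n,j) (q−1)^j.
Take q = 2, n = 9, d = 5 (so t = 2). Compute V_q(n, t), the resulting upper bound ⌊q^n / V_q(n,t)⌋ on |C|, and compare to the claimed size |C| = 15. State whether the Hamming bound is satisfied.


V_q(n, t) = 46, q^n = 512, Hamming bound = 11, |C| = 15 > bound (violated).

Step 1: Compute V_q(n, t) = Σ_{j=0}^2 C(n, j) (q−1)^j.
  j = 0: C(9,0)·(1)^0 = 1·1 = 1.
  j = 1: C(9,1)·(1)^1 = 9·1 = 9.
  j = 2: C(9,2)·(1)^2 = 36·1 = 36.
  V_q(n, t) = 1 + 9 + 36 = 46.
Step 2: q^n = 2^9 = 512.
Step 3: Hamming bound ⌊q^n / V_q(n,t)⌋ = ⌊512/46⌋ = 11.
Step 4: Compare |C| = 15 to 11: violated.
The claimed |C| lies above the Hamming bound, so no 2-ary code of length 9 with d ≥ 5 can have 15 codewords.


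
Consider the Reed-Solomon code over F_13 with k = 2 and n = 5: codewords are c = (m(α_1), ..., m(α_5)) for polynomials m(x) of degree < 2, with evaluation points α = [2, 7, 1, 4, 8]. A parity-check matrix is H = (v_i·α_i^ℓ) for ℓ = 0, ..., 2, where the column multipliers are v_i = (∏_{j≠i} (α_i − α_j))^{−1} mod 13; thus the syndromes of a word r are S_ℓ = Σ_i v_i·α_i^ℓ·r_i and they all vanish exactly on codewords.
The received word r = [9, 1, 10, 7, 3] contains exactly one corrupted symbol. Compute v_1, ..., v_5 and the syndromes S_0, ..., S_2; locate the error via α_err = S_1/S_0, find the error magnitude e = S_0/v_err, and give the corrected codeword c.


S = (10, 5, 9), error at position 2, error magnitude e = 10, c = [9, 4, 10, 7, 3].

Step 1: column multipliers v_i = (∏_{j≠i}(α_i − α_j))^{−1} mod 13.
  i = 1 (α = 2): (2−7)(2−1)(2−4)(2−8) = (−5)·1·(−2)·(−6) = −60 ≡ 5, so v_1 = 5^{−1} = 8 (mod 13).
  i = 2 (α = 7): (7−2)(7−1)(7−4)(7−8) = 5·6·3·(−1) = −90 ≡ 1, so v_2 = 1^{−1} = 1 (mod 13).
  i = 3 (α = 1): (1−2)(1−7)(1−4)(1−8) = (−1)·(−6)·(−3)·(−7) = 126 ≡ 9, so v_3 = 9^{−1} = 3 (mod 13).
  i = 4 (α = 4): (4−2)(4−7)(4−1)(4−8) = 2·(−3)·3·(−4) = 72 ≡ 7, so v_4 = 7^{−1} = 2 (mod 13).
  i = 5 (α = 8): (8−2)(8−7)(8−1)(8−4) = 6·1·7·4 = 168 ≡ 12, so v_5 = 12^{−1} = 12 (mod 13).
  v = [8, 1, 3, 2, 12].
Step 2: syndromes of r = [9, 1, 10, 7, 3] (all sums mod 13).
  S_0 = Σ v_i r_i = 8·9 + 1·1 + 3·10 + 2·7 + 12·3 = 153 ≡ 10.
  S_1 = Σ v_i α_i r_i = 8·2·9 + 1·7·1 + 3·1·10 + 2·4·7 + 12·8·3 = 525 ≡ 5.
  α_i^2 mod 13 = [4, 10, 1, 3, 12].
  S_2 = Σ v_i α_i^2 r_i = 8·4·9 + 1·10·1 + 3·1·10 + 2·3·7 + 12·12·3 = 802 ≡ 9.
  S = (10, 5, 9) ≠ 0, so r is not a codeword (an error is present).
Step 3: locate the error. For a single error e at position i, S_ℓ = v_i·e·α_i^ℓ, so α_err = S_1/S_0.
  S_0^{−1} = 10^{−1} = 4 (mod 13), so α_err = 5·4 = 20 ≡ 7 = α_2. Error position i = 2.
  Consistency check: S_2/S_1 = 9·8 = 72 ≡ 7 = α_err ✓ (single-error assumption holds).
Step 4: error magnitude e = S_0/v_2 = S_0·∏_{j≠2}(α_2 − α_j) = 10·1 = 10 ≡ 10 (mod 13).
Step 5: correct position 2: c_2 = r_2 − e = 1 − 10 ≡ 4 (mod 13). Hence c = [9, 4, 10, 7, 3].
  Check: interpolating c through the α_i gives m(x) = 11 + 12·x (degree < 2) with m(α_i) = c_i for every i, so c is indeed a codeword.


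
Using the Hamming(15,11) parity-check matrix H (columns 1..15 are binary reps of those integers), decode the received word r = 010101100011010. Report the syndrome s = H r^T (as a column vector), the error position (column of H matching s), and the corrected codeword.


s = (1, 1, 1, 0)^T, error position = 14, corrected codeword c = 010101100011000

Compute s = H r^T mod 2 one row at a time:
  s_1 = 0 + 0 + 0 + 1 + 1 + 0 + 1 + 0 = 3 ≡ 1 (mod 2).
  s_2 = 1 + 0 + 1 + 1 + 1 + 0 + 1 + 0 = 5 ≡ 1 (mod 2).
  s_3 = 1 + 0 + 1 + 1 + 0 + 1 + 1 + 0 = 5 ≡ 1 (mod 2).
  s_4 = 0 + 0 + 0 + 1 + 0 + 1 + 0 + 0 = 2 ≡ 0 (mod 2).
s = (1, 1, 1, 0)^T — this equals column 14 of H (binary 1110), so error is at position 14.
Correct: flip bit 14 of r = 010101100011010 to get c = 010101100011000.


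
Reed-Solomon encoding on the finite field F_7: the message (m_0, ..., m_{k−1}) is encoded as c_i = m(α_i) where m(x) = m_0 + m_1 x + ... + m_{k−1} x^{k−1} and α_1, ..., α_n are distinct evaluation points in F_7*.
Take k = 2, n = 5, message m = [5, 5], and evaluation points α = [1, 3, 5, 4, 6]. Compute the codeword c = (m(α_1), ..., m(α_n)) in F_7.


c = [3, 6, 2, 4, 0]

Message polynomial: m(x) = 5 + 5·x (mod 7).
For each evaluation point α_i, compute m(α_i) mod 7:
  α_1 = 1: Horner steps 5 → 3, so m(1) = 3.
  α_2 = 3: Horner steps 5 → 6, so m(3) = 6.
  α_3 = 5: Horner steps 5 → 2, so m(5) = 2.
  α_4 = 4: Horner steps 5 → 4, so m(4) = 4.
  α_5 = 6: Horner steps 5 → 0, so m(6) = 0.
Codeword c = [3, 6, 2, 4, 0] ∈ F_7^5.


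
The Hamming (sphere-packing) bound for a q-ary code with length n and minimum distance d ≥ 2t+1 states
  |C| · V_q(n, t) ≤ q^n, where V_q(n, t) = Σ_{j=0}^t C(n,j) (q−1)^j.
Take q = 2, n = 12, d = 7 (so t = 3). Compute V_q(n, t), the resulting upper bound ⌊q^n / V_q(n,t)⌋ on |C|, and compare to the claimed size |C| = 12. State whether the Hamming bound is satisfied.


V_q(n, t) = 299, q^n = 4096, Hamming bound = 13, |C| = 12 ≤ bound (satisfied).

Step 1: Compute V_q(n, t) = Σ_{j=0}^3 C(n, j) (q−1)^j.
  j = 0: C(12,0)·(1)^0 = 1·1 = 1.
  j = 1: C(12,1)·(1)^1 = 12·1 = 12.
  j = 2: C(12,2)·(1)^2 = 66·1 = 66.
  j = 3: C(12,3)·(1)^3 = 220·1 = 220.
  V_q(n, t) = 1 + 12 + 66 + 220 = 299.
Step 2: q^n = 2^12 = 4096.
Step 3: Hamming bound ⌊q^n / V_q(n,t)⌋ = ⌊4096/299⌋ = 13.
Step 4: Compare |C| = 12 to 13: satisfied.
The claimed |C| lies below the Hamming bound.


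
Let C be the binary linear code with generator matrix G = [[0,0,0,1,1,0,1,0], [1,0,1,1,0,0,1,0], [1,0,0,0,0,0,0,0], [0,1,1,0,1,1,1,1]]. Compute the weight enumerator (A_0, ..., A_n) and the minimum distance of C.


Weight distribution: A_0 = 1, A_1 = 1, A_2 = 1, A_3 = 3, A_4 = 3, A_5 = 3, A_6 = 3, A_7 = 1. Minimum distance d = 1.

Enumerate all 2^4 = 16 messages m ∈ F_2^4.
For each, compute codeword c = mG in F_2^8, then tally its weight.
  m = 0000 → c = 00000000, weight = 0.
  m = 1000 → c = 00011010, weight = 3.
  m = 0100 → c = 10110010, weight = 4.
  m = 1100 → c = 10101000, weight = 3.
  m = 0010 → c = 10000000, weight = 1.
  m = 1010 → c = 10011010, weight = 4.
  m = 0110 → c = 00110010, weight = 3.
  m = 1110 → c = 00101000, weight = 2.
  m = 0001 → c = 01101111, weight = 6.
  m = 1001 → c = 01110101, weight = 5.
  m = 0101 → c = 11011101, weight = 6.
  m = 1101 → c = 11000111, weight = 5.
  m = 0011 → c = 11101111, weight = 7.
  m = 1011 → c = 11110101, weight = 6.
  m = 0111 → c = 01011101, weight = 5.
  m = 1111 → c = 01000111, weight = 4.
Tally weights:
  weight 0: 1 codewords.
  weight 1: 1 codewords.
  weight 2: 1 codewords.
  weight 3: 3 codewords.
  weight 4: 3 codewords.
  weight 5: 3 codewords.
  weight 6: 3 codewords.
  weight 7: 1 codewords.
Minimum distance d = smallest w > 0 with A_w > 0 = 1.
Sanity: Σ A_w = 16 = 2^4 = 16 ✓.


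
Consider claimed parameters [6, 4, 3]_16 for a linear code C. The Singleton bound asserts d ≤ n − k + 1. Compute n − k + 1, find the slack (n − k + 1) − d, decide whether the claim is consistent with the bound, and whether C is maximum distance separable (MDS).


Singleton RHS = n − k + 1 = 3, slack = 0, bound satisfied, MDS.

Singleton bound: d ≤ n − k + 1.
Here n = 6, k = 4, so n − k + 1 = 3.
Given d = 3, check d ≤ 3: YES.
Slack = (n − k + 1) − d = 0.
The code is MDS (slack = 0).
Description: the claimed parameters are [6, 4, 3]_16; such a code would be MDS (meets Singleton bound).


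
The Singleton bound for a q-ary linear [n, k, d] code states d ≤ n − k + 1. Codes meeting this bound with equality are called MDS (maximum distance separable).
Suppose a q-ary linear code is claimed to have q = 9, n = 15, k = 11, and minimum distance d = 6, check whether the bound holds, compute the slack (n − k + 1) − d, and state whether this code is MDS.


Singleton RHS = n − k + 1 = 5, slack = -1, bound violated (no such code; not MDS).

Singleton bound: d ≤ n − k + 1.
Here n = 15, k = 11, so n − k + 1 = 5.
Given d = 6, check d ≤ 5: NO.
Slack = (n − k + 1) − d = -1.
The slack is negative: d = 6 exceeds n − k + 1 = 5 by 1, so the Singleton bound is violated and no linear [15, 11, 6]_9 code can exist. In particular it is not MDS (MDS requires d = n − k + 1 exactly).
Description: the claimed parameters are [15, 11, 6]_9; such a code would be impossible (violates the Singleton bound).


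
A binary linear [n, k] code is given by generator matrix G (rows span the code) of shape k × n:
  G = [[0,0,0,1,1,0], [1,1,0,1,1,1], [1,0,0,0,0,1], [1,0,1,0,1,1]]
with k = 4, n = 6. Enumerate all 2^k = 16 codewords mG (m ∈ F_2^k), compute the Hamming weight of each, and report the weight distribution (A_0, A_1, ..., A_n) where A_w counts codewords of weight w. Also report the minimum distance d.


Weight distribution: A_0 = 1, A_1 = 1, A_2 = 4, A_3 = 4, A_4 = 3, A_5 = 3. Minimum distance d = 1.

Enumerate all 2^4 = 16 messages m ∈ F_2^4.
For each, compute codeword c = mG in F_2^6, then tally its weight.
  m = 0000 → c = 000000, weight = 0.
  m = 1000 → c = 000110, weight = 2.
  m = 0100 → c = 110111, weight = 5.
  m = 1100 → c = 110001, weight = 3.
  m = 0010 → c = 100001, weight = 2.
  m = 1010 → c = 100111, weight = 4.
  m = 0110 → c = 010110, weight = 3.
  m = 1110 → c = 010000, weight = 1.
  m = 0001 → c = 101011, weight = 4.
  m = 1001 → c = 101101, weight = 4.
  m = 0101 → c = 011100, weight = 3.
  m = 1101 → c = 011010, weight = 3.
  m = 0011 → c = 001010, weight = 2.
  m = 1011 → c = 001100, weight = 2.
  m = 0111 → c = 111101, weight = 5.
  m = 1111 → c = 111011, weight = 5.
Tally weights:
  weight 0: 1 codewords.
  weight 1: 1 codewords.
  weight 2: 4 codewords.
  weight 3: 4 codewords.
  weight 4: 3 codewords.
  weight 5: 3 codewords.
Minimum distance d = smallest w > 0 with A_w > 0 = 1.
Sanity: Σ A_w = 16 = 2^4 = 16 ✓.


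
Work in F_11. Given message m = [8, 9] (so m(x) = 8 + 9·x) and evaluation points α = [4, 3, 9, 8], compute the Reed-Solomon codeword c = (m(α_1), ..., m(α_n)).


c = [0, 2, 1, 3]

Message polynomial: m(x) = 8 + 9·x (mod 11).
For each evaluation point α_i, compute m(α_i) mod 11:
  α_1 = 4: Horner steps 9 → 0, so m(4) = 0.
  α_2 = 3: Horner steps 9 → 2, so m(3) = 2.
  α_3 = 9: Horner steps 9 → 1, so m(9) = 1.
  α_4 = 8: Horner steps 9 → 3, so m(8) = 3.
Codeword c = [0, 2, 1, 3] ∈ F_11^4.


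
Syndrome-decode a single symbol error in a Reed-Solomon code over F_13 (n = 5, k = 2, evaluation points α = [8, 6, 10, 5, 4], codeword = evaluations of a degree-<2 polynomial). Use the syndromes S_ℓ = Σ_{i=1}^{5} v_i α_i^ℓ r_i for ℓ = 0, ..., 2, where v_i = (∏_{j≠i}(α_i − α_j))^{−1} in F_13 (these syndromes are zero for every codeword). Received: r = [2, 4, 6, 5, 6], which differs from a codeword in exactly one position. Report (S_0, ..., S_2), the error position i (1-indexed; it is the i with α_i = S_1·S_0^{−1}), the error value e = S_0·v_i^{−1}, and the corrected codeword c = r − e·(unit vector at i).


S = (1, 10, 9), error at position 3, error magnitude e = 6, c = [2, 4, 0, 5, 6].

Step 1: column multipliers v_i = (∏_{j≠i}(α_i − α_j))^{−1} mod 13.
  i = 1 (α = 8): (8−6)(8−10)(8−5)(8−4) = 2·(−2)·3·4 = −48 ≡ 4, so v_1 = 4^{−1} = 10 (mod 13).
  i = 2 (α = 6): (6−8)(6−10)(6−5)(6−4) = (−2)·(−4)·1·2 = 16 ≡ 3, so v_2 = 3^{−1} = 9 (mod 13).
  i = 3 (α = 10): (10−8)(10−6)(10−5)(10−4) = 2·4·5·6 = 240 ≡ 6, so v_3 = 6^{−1} = 11 (mod 13).
  i = 4 (α = 5): (5−8)(5−6)(5−10)(5−4) = (−3)·(−1)·(−5)·1 = −15 ≡ 11, so v_4 = 11^{−1} = 6 (mod 13).
  i = 5 (α = 4): (4−8)(4−6)(4−10)(4−5) = (−4)·(−2)·(−6)·(−1) = 48 ≡ 9, so v_5 = 9^{−1} = 3 (mod 13).
  v = [10, 9, 11, 6, 3].
Step 2: syndromes of r = [2, 4, 6, 5, 6] (all sums mod 13).
  S_0 = Σ v_i r_i = 10·2 + 9·4 + 11·6 + 6·5 + 3·6 = 170 ≡ 1.
  S_1 = Σ v_i α_i r_i = 10·8·2 + 9·6·4 + 11·10·6 + 6·5·5 + 3·4·6 = 1258 ≡ 10.
  α_i^2 mod 13 = [12, 10, 9, 12, 3].
  S_2 = Σ v_i α_i^2 r_i = 10·12·2 + 9·10·4 + 11·9·6 + 6·12·5 + 3·3·6 = 1608 ≡ 9.
  S = (1, 10, 9) ≠ 0, so r is not a codeword (an error is present).
Step 3: locate the error. For a single error e at position i, S_ℓ = v_i·e·α_i^ℓ, so α_err = S_1/S_0.
  S_0^{−1} = 1^{−1} = 1 (mod 13), so α_err = 10·1 = 10 ≡ 10 = α_3. Error position i = 3.
  Consistency check: S_2/S_1 = 9·4 = 36 ≡ 10 = α_err ✓ (single-error assumption holds).
Step 4: error magnitude e = S_0/v_3 = S_0·∏_{j≠3}(α_3 − α_j) = 1·6 = 6 ≡ 6 (mod 13).
Step 5: correct position 3: c_3 = r_3 − e = 6 − 6 ≡ 0 (mod 13). Hence c = [2, 4, 0, 5, 6].
  Check: interpolating c through the α_i gives m(x) = 10 + 12·x (degree < 2) with m(α_i) = c_i for every i, so c is indeed a codeword.


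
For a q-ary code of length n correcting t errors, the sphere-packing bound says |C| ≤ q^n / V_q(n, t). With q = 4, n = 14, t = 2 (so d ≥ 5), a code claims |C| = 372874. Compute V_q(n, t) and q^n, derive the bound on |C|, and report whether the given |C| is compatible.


V_q(n, t) = 862, q^n = 268435456, Hamming bound = 311410, |C| = 372874 > bound (violated).

Step 1: Compute V_q(n, t) = Σ_{j=0}^2 C(n, j) (q−1)^j.
  j = 0: C(14,0)·(3)^0 = 1·1 = 1.
  j = 1: C(14,1)·(3)^1 = 14·3 = 42.
  j = 2: C(14,2)·(3)^2 = 91·9 = 819.
  V_q(n, t) = 1 + 42 + 819 = 862.
Step 2: q^n = 4^14 = 268435456.
Step 3: Hamming bound ⌊q^n / V_q(n,t)⌋ = ⌊268435456/862⌋ = 311410.
Step 4: Compare |C| = 372874 to 311410: violated.
The claimed |C| lies above the Hamming bound, so no 4-ary code of length 14 with d ≥ 5 can have 372874 codewords.


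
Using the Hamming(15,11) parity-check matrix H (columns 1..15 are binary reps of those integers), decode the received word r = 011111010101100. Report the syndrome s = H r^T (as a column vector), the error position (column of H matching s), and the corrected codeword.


s = (0, 1, 0, 1)^T, error position = 5, corrected codeword c = 011101010101100

Compute s = H r^T mod 2 one row at a time:
  s_1 = 1 + 0 + 1 + 0 + 1 + 1 + 0 + 0 = 4 ≡ 0 (mod 2).
  s_2 = 1 + 1 + 1 + 0 + 1 + 1 + 0 + 0 = 5 ≡ 1 (mod 2).
  s_3 = 1 + 1 + 1 + 0 + 1 + 0 + 0 + 0 = 4 ≡ 0 (mod 2).
  s_4 = 0 + 1 + 1 + 0 + 0 + 0 + 1 + 0 = 3 ≡ 1 (mod 2).
s = (0, 1, 0, 1)^T — this equals column 5 of H (binary 0101), so error is at position 5.
Correct: flip bit 5 of r = 011111010101100 to get c = 011101010101100.


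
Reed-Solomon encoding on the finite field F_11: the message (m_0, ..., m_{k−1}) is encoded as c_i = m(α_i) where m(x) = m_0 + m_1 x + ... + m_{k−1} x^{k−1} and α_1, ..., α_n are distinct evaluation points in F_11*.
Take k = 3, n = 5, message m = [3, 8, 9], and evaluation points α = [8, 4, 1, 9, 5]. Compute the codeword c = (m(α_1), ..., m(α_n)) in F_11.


c = [5, 3, 9, 1, 4]

Message polynomial: m(x) = 3 + 8·x + 9·x^2 (mod 11).
For each evaluation point α_i, compute m(α_i) mod 11:
  α_1 = 8: Horner steps 9 → 3 → 5, so m(8) = 5.
  α_2 = 4: Horner steps 9 → 0 → 3, so m(4) = 3.
  α_3 = 1: Horner steps 9 → 6 → 9, so m(1) = 9.
  α_4 = 9: Horner steps 9 → 1 → 1, so m(9) = 1.
  α_5 = 5: Horner steps 9 → 9 → 4, so m(5) = 4.
Codeword c = [5, 3, 9, 1, 4] ∈ F_11^5.


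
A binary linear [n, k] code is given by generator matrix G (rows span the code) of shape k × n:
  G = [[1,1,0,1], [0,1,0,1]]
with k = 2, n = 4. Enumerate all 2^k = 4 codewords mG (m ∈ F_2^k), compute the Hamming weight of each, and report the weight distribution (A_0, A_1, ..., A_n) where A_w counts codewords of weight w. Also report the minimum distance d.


Weight distribution: A_0 = 1, A_1 = 1, A_2 = 1, A_3 = 1. Minimum distance d = 1.

Enumerate all 2^2 = 4 messages m ∈ F_2^2.
For each, compute codeword c = mG in F_2^4, then tally its weight.
  m = 00 → c = 0000, weight = 0.
  m = 10 → c = 1101, weight = 3.
  m = 01 → c = 0101, weight = 2.
  m = 11 → c = 1000, weight = 1.
Tally weights:
  weight 0: 1 codewords.
  weight 1: 1 codewords.
  weight 2: 1 codewords.
  weight 3: 1 codewords.
Minimum distance d = smallest w > 0 with A_w > 0 = 1.
Sanity: Σ A_w = 4 = 2^2 = 4 ✓.


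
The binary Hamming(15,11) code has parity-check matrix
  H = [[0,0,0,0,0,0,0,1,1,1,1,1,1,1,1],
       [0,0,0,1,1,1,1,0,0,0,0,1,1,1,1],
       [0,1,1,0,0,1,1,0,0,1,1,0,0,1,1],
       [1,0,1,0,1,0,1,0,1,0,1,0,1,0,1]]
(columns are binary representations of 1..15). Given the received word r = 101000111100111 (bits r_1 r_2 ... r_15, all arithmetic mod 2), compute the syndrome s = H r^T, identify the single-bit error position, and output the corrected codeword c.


s = (0, 0, 1, 0)^T, error position = 2, corrected codeword c = 111000111100111

Compute s = H r^T mod 2 one row at a time:
  s_1 = 1 + 1 + 1 + 0 + 0 + 1 + 1 + 1 = 6 ≡ 0 (mod 2).
  s_2 = 0 + 0 + 0 + 1 + 0 + 1 + 1 + 1 = 4 ≡ 0 (mod 2).
  s_3 = 0 + 1 + 0 + 1 + 1 + 0 + 1 + 1 = 5 ≡ 1 (mod 2).
  s_4 = 1 + 1 + 0 + 1 + 1 + 0 + 1 + 1 = 6 ≡ 0 (mod 2).
s = (0, 0, 1, 0)^T — this equals column 2 of H (binary 0010), so error is at position 2.
Correct: flip bit 2 of r = 101000111100111 to get c = 111000111100111.


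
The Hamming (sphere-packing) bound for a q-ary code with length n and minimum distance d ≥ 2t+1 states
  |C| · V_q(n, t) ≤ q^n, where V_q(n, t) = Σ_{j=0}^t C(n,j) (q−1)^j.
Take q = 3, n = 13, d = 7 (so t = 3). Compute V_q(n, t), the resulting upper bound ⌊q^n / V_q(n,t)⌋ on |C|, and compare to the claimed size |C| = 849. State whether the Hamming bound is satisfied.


V_q(n, t) = 2627, q^n = 1594323, Hamming bound = 606, |C| = 849 > bound (violated).

Step 1: Compute V_q(n, t) = Σ_{j=0}^3 C(n, j) (q−1)^j.
  j = 0: C(13,0)·(2)^0 = 1·1 = 1.
  j = 1: C(13,1)·(2)^1 = 13·2 = 26.
  j = 2: C(13,2)·(2)^2 = 78·4 = 312.
  j = 3: C(13,3)·(2)^3 = 286·8 = 2288.
  V_q(n, t) = 1 + 26 + 312 + 2288 = 2627.
Step 2: q^n = 3^13 = 1594323.
Step 3: Hamming bound ⌊q^n / V_q(n,t)⌋ = ⌊1594323/2627⌋ = 606.
Step 4: Compare |C| = 849 to 606: violated.
The claimed |C| lies above the Hamming bound, so no 3-ary code of length 13 with d ≥ 7 can have 849 codewords.


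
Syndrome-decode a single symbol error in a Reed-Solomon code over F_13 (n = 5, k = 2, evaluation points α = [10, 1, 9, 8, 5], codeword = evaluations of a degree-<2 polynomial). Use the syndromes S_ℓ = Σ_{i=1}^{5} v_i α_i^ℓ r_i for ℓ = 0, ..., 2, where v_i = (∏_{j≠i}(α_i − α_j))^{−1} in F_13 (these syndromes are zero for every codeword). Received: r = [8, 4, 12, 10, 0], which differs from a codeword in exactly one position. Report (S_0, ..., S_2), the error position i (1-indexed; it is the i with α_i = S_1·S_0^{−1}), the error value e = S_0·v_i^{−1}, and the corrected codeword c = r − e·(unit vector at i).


S = (6, 2, 5), error at position 3, error magnitude e = 3, c = [8, 4, 9, 10, 0].

Step 1: column multipliers v_i = (∏_{j≠i}(α_i − α_j))^{−1} mod 13.
  i = 1 (α = 10): (10−1)(10−9)(10−8)(10−5) = 9·1·2·5 = 90 ≡ 12, so v_1 = 12^{−1} = 12 (mod 13).
  i = 2 (α = 1): (1−10)(1−9)(1−8)(1−5) = (−9)·(−8)·(−7)·(−4) = 2016 ≡ 1, so v_2 = 1^{−1} = 1 (mod 13).
  i = 3 (α = 9): (9−10)(9−1)(9−8)(9−5) = (−1)·8·1·4 = −32 ≡ 7, so v_3 = 7^{−1} = 2 (mod 13).
  i = 4 (α = 8): (8−10)(8−1)(8−9)(8−5) = (−2)·7·(−1)·3 = 42 ≡ 3, so v_4 = 3^{−1} = 9 (mod 13).
  i = 5 (α = 5): (5−10)(5−1)(5−9)(5−8) = (−5)·4·(−4)·(−3) = −240 ≡ 7, so v_5 = 7^{−1} = 2 (mod 13).
  v = [12, 1, 2, 9, 2].
Step 2: syndromes of r = [8, 4, 12, 10, 0] (all sums mod 13).
  S_0 = Σ v_i r_i = 12·8 + 1·4 + 2·12 + 9·10 + 2·0 = 214 ≡ 6.
  S_1 = Σ v_i α_i r_i = 12·10·8 + 1·1·4 + 2·9·12 + 9·8·10 + 2·5·0 = 1900 ≡ 2.
  α_i^2 mod 13 = [9, 1, 3, 12, 12].
  S_2 = Σ v_i α_i^2 r_i = 12·9·8 + 1·1·4 + 2·3·12 + 9·12·10 + 2·12·0 = 2020 ≡ 5.
  S = (6, 2, 5) ≠ 0, so r is not a codeword (an error is present).
Step 3: locate the error. For a single error e at position i, S_ℓ = v_i·e·α_i^ℓ, so α_err = S_1/S_0.
  S_0^{−1} = 6^{−1} = 11 (mod 13), so α_err = 2·11 = 22 ≡ 9 = α_3. Error position i = 3.
  Consistency check: S_2/S_1 = 5·7 = 35 ≡ 9 = α_err ✓ (single-error assumption holds).
Step 4: error magnitude e = S_0/v_3 = S_0·∏_{j≠3}(α_3 − α_j) = 6·7 = 42 ≡ 3 (mod 13).
Step 5: correct position 3: c_3 = r_3 − e = 12 − 3 ≡ 9 (mod 13). Hence c = [8, 4, 9, 10, 0].
  Check: interpolating c through the α_i gives m(x) = 5 + 12·x (degree < 2) with m(α_i) = c_i for every i, so c is indeed a codeword.


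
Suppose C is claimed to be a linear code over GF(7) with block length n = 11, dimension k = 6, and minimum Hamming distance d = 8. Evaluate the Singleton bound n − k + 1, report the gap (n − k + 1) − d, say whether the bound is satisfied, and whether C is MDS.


Singleton RHS = n − k + 1 = 6, slack = -2, bound violated (no such code; not MDS).

Singleton bound: d ≤ n − k + 1.
Here n = 11, k = 6, so n − k + 1 = 6.
Given d = 8, check d ≤ 6: NO.
Slack = (n − k + 1) − d = -2.
The slack is negative: d = 8 exceeds n − k + 1 = 6 by 2, so the Singleton bound is violated and no linear [11, 6, 8]_7 code can exist. In particular it is not MDS (MDS requires d = n − k + 1 exactly).
Description: the claimed parameters are [11, 6, 8]_7; such a code would be impossible (violates the Singleton bound).
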